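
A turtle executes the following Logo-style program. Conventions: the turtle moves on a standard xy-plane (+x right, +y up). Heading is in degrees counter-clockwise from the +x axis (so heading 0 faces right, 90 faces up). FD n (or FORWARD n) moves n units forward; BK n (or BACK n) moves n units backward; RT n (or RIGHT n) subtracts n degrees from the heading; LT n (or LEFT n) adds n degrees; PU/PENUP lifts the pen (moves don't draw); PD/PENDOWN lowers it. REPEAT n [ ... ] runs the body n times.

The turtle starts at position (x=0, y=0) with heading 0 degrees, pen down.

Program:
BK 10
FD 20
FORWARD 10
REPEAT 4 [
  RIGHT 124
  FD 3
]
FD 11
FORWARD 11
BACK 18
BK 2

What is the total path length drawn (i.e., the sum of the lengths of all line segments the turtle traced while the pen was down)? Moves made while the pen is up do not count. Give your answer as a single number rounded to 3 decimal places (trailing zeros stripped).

Executing turtle program step by step:
Start: pos=(0,0), heading=0, pen down
BK 10: (0,0) -> (-10,0) [heading=0, draw]
FD 20: (-10,0) -> (10,0) [heading=0, draw]
FD 10: (10,0) -> (20,0) [heading=0, draw]
REPEAT 4 [
  -- iteration 1/4 --
  RT 124: heading 0 -> 236
  FD 3: (20,0) -> (18.322,-2.487) [heading=236, draw]
  -- iteration 2/4 --
  RT 124: heading 236 -> 112
  FD 3: (18.322,-2.487) -> (17.199,0.294) [heading=112, draw]
  -- iteration 3/4 --
  RT 124: heading 112 -> 348
  FD 3: (17.199,0.294) -> (20.133,-0.329) [heading=348, draw]
  -- iteration 4/4 --
  RT 124: heading 348 -> 224
  FD 3: (20.133,-0.329) -> (17.975,-2.413) [heading=224, draw]
]
FD 11: (17.975,-2.413) -> (10.062,-10.055) [heading=224, draw]
FD 11: (10.062,-10.055) -> (2.15,-17.696) [heading=224, draw]
BK 18: (2.15,-17.696) -> (15.098,-5.192) [heading=224, draw]
BK 2: (15.098,-5.192) -> (16.536,-3.803) [heading=224, draw]
Final: pos=(16.536,-3.803), heading=224, 11 segment(s) drawn

Segment lengths:
  seg 1: (0,0) -> (-10,0), length = 10
  seg 2: (-10,0) -> (10,0), length = 20
  seg 3: (10,0) -> (20,0), length = 10
  seg 4: (20,0) -> (18.322,-2.487), length = 3
  seg 5: (18.322,-2.487) -> (17.199,0.294), length = 3
  seg 6: (17.199,0.294) -> (20.133,-0.329), length = 3
  seg 7: (20.133,-0.329) -> (17.975,-2.413), length = 3
  seg 8: (17.975,-2.413) -> (10.062,-10.055), length = 11
  seg 9: (10.062,-10.055) -> (2.15,-17.696), length = 11
  seg 10: (2.15,-17.696) -> (15.098,-5.192), length = 18
  seg 11: (15.098,-5.192) -> (16.536,-3.803), length = 2
Total = 94

Answer: 94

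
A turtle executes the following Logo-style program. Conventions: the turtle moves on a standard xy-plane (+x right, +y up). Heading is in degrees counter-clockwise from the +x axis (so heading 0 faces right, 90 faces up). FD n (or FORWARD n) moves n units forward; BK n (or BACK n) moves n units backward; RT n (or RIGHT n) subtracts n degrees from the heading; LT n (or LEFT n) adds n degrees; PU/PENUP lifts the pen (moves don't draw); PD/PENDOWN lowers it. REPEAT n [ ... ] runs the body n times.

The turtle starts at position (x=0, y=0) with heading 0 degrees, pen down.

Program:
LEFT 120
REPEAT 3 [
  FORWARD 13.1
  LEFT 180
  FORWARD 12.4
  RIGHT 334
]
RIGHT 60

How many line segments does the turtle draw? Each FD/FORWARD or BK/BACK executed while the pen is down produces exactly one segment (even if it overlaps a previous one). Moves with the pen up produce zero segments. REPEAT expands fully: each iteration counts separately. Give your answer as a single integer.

Executing turtle program step by step:
Start: pos=(0,0), heading=0, pen down
LT 120: heading 0 -> 120
REPEAT 3 [
  -- iteration 1/3 --
  FD 13.1: (0,0) -> (-6.55,11.345) [heading=120, draw]
  LT 180: heading 120 -> 300
  FD 12.4: (-6.55,11.345) -> (-0.35,0.606) [heading=300, draw]
  RT 334: heading 300 -> 326
  -- iteration 2/3 --
  FD 13.1: (-0.35,0.606) -> (10.51,-6.719) [heading=326, draw]
  LT 180: heading 326 -> 146
  FD 12.4: (10.51,-6.719) -> (0.23,0.215) [heading=146, draw]
  RT 334: heading 146 -> 172
  -- iteration 3/3 --
  FD 13.1: (0.23,0.215) -> (-12.742,2.038) [heading=172, draw]
  LT 180: heading 172 -> 352
  FD 12.4: (-12.742,2.038) -> (-0.463,0.312) [heading=352, draw]
  RT 334: heading 352 -> 18
]
RT 60: heading 18 -> 318
Final: pos=(-0.463,0.312), heading=318, 6 segment(s) drawn
Segments drawn: 6

Answer: 6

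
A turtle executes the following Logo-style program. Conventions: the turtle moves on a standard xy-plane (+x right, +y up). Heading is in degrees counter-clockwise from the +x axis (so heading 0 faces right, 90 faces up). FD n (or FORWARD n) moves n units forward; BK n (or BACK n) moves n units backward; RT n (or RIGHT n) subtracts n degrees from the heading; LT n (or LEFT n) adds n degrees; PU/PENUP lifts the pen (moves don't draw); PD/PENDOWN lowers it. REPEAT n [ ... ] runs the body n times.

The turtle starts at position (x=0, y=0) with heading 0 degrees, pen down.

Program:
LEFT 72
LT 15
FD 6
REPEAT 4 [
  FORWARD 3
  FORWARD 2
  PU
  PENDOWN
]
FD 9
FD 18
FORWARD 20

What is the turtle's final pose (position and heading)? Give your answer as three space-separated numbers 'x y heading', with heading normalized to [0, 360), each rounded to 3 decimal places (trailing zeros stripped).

Executing turtle program step by step:
Start: pos=(0,0), heading=0, pen down
LT 72: heading 0 -> 72
LT 15: heading 72 -> 87
FD 6: (0,0) -> (0.314,5.992) [heading=87, draw]
REPEAT 4 [
  -- iteration 1/4 --
  FD 3: (0.314,5.992) -> (0.471,8.988) [heading=87, draw]
  FD 2: (0.471,8.988) -> (0.576,10.985) [heading=87, draw]
  PU: pen up
  PD: pen down
  -- iteration 2/4 --
  FD 3: (0.576,10.985) -> (0.733,13.981) [heading=87, draw]
  FD 2: (0.733,13.981) -> (0.837,15.978) [heading=87, draw]
  PU: pen up
  PD: pen down
  -- iteration 3/4 --
  FD 3: (0.837,15.978) -> (0.994,18.974) [heading=87, draw]
  FD 2: (0.994,18.974) -> (1.099,20.971) [heading=87, draw]
  PU: pen up
  PD: pen down
  -- iteration 4/4 --
  FD 3: (1.099,20.971) -> (1.256,23.967) [heading=87, draw]
  FD 2: (1.256,23.967) -> (1.361,25.964) [heading=87, draw]
  PU: pen up
  PD: pen down
]
FD 9: (1.361,25.964) -> (1.832,34.952) [heading=87, draw]
FD 18: (1.832,34.952) -> (2.774,52.927) [heading=87, draw]
FD 20: (2.774,52.927) -> (3.821,72.9) [heading=87, draw]
Final: pos=(3.821,72.9), heading=87, 12 segment(s) drawn

Answer: 3.821 72.9 87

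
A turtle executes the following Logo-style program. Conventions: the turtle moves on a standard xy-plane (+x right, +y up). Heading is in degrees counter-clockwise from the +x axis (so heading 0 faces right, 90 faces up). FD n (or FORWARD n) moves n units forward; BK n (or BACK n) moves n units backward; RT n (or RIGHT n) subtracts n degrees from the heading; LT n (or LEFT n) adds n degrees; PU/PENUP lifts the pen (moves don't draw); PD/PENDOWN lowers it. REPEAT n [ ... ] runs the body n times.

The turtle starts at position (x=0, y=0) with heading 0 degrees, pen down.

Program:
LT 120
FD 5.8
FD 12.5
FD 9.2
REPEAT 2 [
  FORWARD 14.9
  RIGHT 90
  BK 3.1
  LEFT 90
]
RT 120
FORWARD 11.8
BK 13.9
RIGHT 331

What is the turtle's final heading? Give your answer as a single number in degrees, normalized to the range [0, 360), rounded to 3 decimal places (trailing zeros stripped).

Answer: 29

Derivation:
Executing turtle program step by step:
Start: pos=(0,0), heading=0, pen down
LT 120: heading 0 -> 120
FD 5.8: (0,0) -> (-2.9,5.023) [heading=120, draw]
FD 12.5: (-2.9,5.023) -> (-9.15,15.848) [heading=120, draw]
FD 9.2: (-9.15,15.848) -> (-13.75,23.816) [heading=120, draw]
REPEAT 2 [
  -- iteration 1/2 --
  FD 14.9: (-13.75,23.816) -> (-21.2,36.719) [heading=120, draw]
  RT 90: heading 120 -> 30
  BK 3.1: (-21.2,36.719) -> (-23.885,35.169) [heading=30, draw]
  LT 90: heading 30 -> 120
  -- iteration 2/2 --
  FD 14.9: (-23.885,35.169) -> (-31.335,48.073) [heading=120, draw]
  RT 90: heading 120 -> 30
  BK 3.1: (-31.335,48.073) -> (-34.019,46.523) [heading=30, draw]
  LT 90: heading 30 -> 120
]
RT 120: heading 120 -> 0
FD 11.8: (-34.019,46.523) -> (-22.219,46.523) [heading=0, draw]
BK 13.9: (-22.219,46.523) -> (-36.119,46.523) [heading=0, draw]
RT 331: heading 0 -> 29
Final: pos=(-36.119,46.523), heading=29, 9 segment(s) drawn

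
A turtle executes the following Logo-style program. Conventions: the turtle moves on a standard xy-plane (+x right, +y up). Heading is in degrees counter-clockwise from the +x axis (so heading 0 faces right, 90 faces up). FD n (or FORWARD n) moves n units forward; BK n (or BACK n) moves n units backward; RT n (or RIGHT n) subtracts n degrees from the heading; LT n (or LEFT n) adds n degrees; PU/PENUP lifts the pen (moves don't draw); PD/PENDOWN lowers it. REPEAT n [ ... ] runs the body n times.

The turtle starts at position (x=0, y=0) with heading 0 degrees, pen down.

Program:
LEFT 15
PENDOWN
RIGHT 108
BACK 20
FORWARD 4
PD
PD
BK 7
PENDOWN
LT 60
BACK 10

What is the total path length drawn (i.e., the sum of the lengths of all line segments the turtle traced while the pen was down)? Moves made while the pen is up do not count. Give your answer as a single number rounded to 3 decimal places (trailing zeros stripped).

Answer: 41

Derivation:
Executing turtle program step by step:
Start: pos=(0,0), heading=0, pen down
LT 15: heading 0 -> 15
PD: pen down
RT 108: heading 15 -> 267
BK 20: (0,0) -> (1.047,19.973) [heading=267, draw]
FD 4: (1.047,19.973) -> (0.837,15.978) [heading=267, draw]
PD: pen down
PD: pen down
BK 7: (0.837,15.978) -> (1.204,22.968) [heading=267, draw]
PD: pen down
LT 60: heading 267 -> 327
BK 10: (1.204,22.968) -> (-7.183,28.415) [heading=327, draw]
Final: pos=(-7.183,28.415), heading=327, 4 segment(s) drawn

Segment lengths:
  seg 1: (0,0) -> (1.047,19.973), length = 20
  seg 2: (1.047,19.973) -> (0.837,15.978), length = 4
  seg 3: (0.837,15.978) -> (1.204,22.968), length = 7
  seg 4: (1.204,22.968) -> (-7.183,28.415), length = 10
Total = 41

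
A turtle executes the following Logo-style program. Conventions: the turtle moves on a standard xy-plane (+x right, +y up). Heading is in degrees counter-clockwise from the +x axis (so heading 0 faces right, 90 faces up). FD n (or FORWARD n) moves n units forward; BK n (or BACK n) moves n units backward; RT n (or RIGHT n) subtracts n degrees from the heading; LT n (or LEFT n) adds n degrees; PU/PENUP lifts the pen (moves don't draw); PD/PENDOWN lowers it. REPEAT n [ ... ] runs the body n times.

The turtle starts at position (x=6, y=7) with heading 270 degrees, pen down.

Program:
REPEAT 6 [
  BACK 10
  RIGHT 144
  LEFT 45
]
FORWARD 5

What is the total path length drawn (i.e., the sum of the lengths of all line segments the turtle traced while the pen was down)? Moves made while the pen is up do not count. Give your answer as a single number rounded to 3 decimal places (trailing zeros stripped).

Executing turtle program step by step:
Start: pos=(6,7), heading=270, pen down
REPEAT 6 [
  -- iteration 1/6 --
  BK 10: (6,7) -> (6,17) [heading=270, draw]
  RT 144: heading 270 -> 126
  LT 45: heading 126 -> 171
  -- iteration 2/6 --
  BK 10: (6,17) -> (15.877,15.436) [heading=171, draw]
  RT 144: heading 171 -> 27
  LT 45: heading 27 -> 72
  -- iteration 3/6 --
  BK 10: (15.877,15.436) -> (12.787,5.925) [heading=72, draw]
  RT 144: heading 72 -> 288
  LT 45: heading 288 -> 333
  -- iteration 4/6 --
  BK 10: (12.787,5.925) -> (3.877,10.465) [heading=333, draw]
  RT 144: heading 333 -> 189
  LT 45: heading 189 -> 234
  -- iteration 5/6 --
  BK 10: (3.877,10.465) -> (9.755,18.555) [heading=234, draw]
  RT 144: heading 234 -> 90
  LT 45: heading 90 -> 135
  -- iteration 6/6 --
  BK 10: (9.755,18.555) -> (16.826,11.484) [heading=135, draw]
  RT 144: heading 135 -> 351
  LT 45: heading 351 -> 36
]
FD 5: (16.826,11.484) -> (20.871,14.423) [heading=36, draw]
Final: pos=(20.871,14.423), heading=36, 7 segment(s) drawn

Segment lengths:
  seg 1: (6,7) -> (6,17), length = 10
  seg 2: (6,17) -> (15.877,15.436), length = 10
  seg 3: (15.877,15.436) -> (12.787,5.925), length = 10
  seg 4: (12.787,5.925) -> (3.877,10.465), length = 10
  seg 5: (3.877,10.465) -> (9.755,18.555), length = 10
  seg 6: (9.755,18.555) -> (16.826,11.484), length = 10
  seg 7: (16.826,11.484) -> (20.871,14.423), length = 5
Total = 65

Answer: 65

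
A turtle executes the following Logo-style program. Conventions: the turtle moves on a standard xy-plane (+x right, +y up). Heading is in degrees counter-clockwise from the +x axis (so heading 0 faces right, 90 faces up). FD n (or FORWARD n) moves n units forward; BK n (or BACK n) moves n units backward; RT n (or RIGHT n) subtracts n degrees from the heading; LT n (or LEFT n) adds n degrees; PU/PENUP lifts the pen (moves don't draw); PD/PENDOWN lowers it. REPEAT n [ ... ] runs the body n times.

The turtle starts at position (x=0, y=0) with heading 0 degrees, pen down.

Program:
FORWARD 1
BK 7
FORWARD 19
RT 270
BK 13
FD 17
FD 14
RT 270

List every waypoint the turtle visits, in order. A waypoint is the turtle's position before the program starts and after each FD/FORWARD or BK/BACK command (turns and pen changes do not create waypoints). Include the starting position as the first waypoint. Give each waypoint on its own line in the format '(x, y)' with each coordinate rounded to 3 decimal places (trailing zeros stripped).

Answer: (0, 0)
(1, 0)
(-6, 0)
(13, 0)
(13, -13)
(13, 4)
(13, 18)

Derivation:
Executing turtle program step by step:
Start: pos=(0,0), heading=0, pen down
FD 1: (0,0) -> (1,0) [heading=0, draw]
BK 7: (1,0) -> (-6,0) [heading=0, draw]
FD 19: (-6,0) -> (13,0) [heading=0, draw]
RT 270: heading 0 -> 90
BK 13: (13,0) -> (13,-13) [heading=90, draw]
FD 17: (13,-13) -> (13,4) [heading=90, draw]
FD 14: (13,4) -> (13,18) [heading=90, draw]
RT 270: heading 90 -> 180
Final: pos=(13,18), heading=180, 6 segment(s) drawn
Waypoints (7 total):
(0, 0)
(1, 0)
(-6, 0)
(13, 0)
(13, -13)
(13, 4)
(13, 18)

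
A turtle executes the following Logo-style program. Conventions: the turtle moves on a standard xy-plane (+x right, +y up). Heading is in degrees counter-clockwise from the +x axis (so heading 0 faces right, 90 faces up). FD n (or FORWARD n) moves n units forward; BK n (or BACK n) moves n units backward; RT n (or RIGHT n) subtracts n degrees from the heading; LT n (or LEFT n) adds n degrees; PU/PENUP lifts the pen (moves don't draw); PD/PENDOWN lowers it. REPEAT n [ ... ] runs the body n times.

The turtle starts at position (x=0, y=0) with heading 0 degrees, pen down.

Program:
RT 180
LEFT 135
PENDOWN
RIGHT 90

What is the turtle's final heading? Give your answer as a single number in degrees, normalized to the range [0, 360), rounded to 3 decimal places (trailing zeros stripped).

Executing turtle program step by step:
Start: pos=(0,0), heading=0, pen down
RT 180: heading 0 -> 180
LT 135: heading 180 -> 315
PD: pen down
RT 90: heading 315 -> 225
Final: pos=(0,0), heading=225, 0 segment(s) drawn

Answer: 225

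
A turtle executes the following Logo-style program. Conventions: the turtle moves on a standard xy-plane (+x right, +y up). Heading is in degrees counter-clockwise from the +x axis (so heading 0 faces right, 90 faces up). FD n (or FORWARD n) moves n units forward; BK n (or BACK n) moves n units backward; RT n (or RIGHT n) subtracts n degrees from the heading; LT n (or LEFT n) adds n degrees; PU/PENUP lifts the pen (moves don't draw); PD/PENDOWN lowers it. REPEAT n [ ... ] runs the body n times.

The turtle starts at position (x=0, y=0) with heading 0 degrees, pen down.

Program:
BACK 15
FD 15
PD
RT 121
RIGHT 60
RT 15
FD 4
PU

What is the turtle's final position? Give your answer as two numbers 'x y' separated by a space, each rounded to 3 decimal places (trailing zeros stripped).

Answer: -3.845 1.103

Derivation:
Executing turtle program step by step:
Start: pos=(0,0), heading=0, pen down
BK 15: (0,0) -> (-15,0) [heading=0, draw]
FD 15: (-15,0) -> (0,0) [heading=0, draw]
PD: pen down
RT 121: heading 0 -> 239
RT 60: heading 239 -> 179
RT 15: heading 179 -> 164
FD 4: (0,0) -> (-3.845,1.103) [heading=164, draw]
PU: pen up
Final: pos=(-3.845,1.103), heading=164, 3 segment(s) drawn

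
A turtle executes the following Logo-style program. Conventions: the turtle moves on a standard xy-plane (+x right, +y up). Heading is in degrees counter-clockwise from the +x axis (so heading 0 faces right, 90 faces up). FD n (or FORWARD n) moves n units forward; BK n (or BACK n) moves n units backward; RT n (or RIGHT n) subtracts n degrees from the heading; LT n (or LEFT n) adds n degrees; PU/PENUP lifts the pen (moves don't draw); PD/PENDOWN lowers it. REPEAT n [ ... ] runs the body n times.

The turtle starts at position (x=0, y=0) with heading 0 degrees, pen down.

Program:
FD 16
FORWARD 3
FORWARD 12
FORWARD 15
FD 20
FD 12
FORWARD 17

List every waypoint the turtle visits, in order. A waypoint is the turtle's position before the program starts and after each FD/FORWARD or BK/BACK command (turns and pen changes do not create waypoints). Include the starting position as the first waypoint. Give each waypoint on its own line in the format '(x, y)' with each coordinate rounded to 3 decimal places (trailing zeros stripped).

Answer: (0, 0)
(16, 0)
(19, 0)
(31, 0)
(46, 0)
(66, 0)
(78, 0)
(95, 0)

Derivation:
Executing turtle program step by step:
Start: pos=(0,0), heading=0, pen down
FD 16: (0,0) -> (16,0) [heading=0, draw]
FD 3: (16,0) -> (19,0) [heading=0, draw]
FD 12: (19,0) -> (31,0) [heading=0, draw]
FD 15: (31,0) -> (46,0) [heading=0, draw]
FD 20: (46,0) -> (66,0) [heading=0, draw]
FD 12: (66,0) -> (78,0) [heading=0, draw]
FD 17: (78,0) -> (95,0) [heading=0, draw]
Final: pos=(95,0), heading=0, 7 segment(s) drawn
Waypoints (8 total):
(0, 0)
(16, 0)
(19, 0)
(31, 0)
(46, 0)
(66, 0)
(78, 0)
(95, 0)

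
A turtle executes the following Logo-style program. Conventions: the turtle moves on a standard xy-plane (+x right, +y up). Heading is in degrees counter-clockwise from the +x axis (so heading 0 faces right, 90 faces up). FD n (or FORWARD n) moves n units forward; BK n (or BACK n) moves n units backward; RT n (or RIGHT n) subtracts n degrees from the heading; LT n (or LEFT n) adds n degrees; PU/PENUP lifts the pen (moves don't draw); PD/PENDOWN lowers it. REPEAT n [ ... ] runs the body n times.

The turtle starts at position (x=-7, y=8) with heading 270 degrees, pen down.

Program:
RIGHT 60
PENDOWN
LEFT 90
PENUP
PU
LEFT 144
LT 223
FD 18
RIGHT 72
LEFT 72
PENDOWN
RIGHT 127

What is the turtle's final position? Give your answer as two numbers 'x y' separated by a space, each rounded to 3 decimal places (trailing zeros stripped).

Executing turtle program step by step:
Start: pos=(-7,8), heading=270, pen down
RT 60: heading 270 -> 210
PD: pen down
LT 90: heading 210 -> 300
PU: pen up
PU: pen up
LT 144: heading 300 -> 84
LT 223: heading 84 -> 307
FD 18: (-7,8) -> (3.833,-6.375) [heading=307, move]
RT 72: heading 307 -> 235
LT 72: heading 235 -> 307
PD: pen down
RT 127: heading 307 -> 180
Final: pos=(3.833,-6.375), heading=180, 0 segment(s) drawn

Answer: 3.833 -6.375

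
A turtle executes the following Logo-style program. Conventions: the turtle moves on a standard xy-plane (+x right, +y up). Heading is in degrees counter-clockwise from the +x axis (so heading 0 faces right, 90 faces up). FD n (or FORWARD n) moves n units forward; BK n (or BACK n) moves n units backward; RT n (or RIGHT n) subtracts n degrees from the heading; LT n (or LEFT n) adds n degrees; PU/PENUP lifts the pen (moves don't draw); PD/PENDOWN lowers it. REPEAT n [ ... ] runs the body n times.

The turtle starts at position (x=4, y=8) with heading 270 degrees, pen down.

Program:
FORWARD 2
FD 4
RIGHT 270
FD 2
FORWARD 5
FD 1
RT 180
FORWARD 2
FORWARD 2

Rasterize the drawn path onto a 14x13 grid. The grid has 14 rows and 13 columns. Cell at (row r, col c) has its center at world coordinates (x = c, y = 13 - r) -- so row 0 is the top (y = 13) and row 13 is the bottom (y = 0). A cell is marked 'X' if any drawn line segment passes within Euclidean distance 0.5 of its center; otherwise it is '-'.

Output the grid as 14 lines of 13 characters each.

Segment 0: (4,8) -> (4,6)
Segment 1: (4,6) -> (4,2)
Segment 2: (4,2) -> (6,2)
Segment 3: (6,2) -> (11,2)
Segment 4: (11,2) -> (12,2)
Segment 5: (12,2) -> (10,2)
Segment 6: (10,2) -> (8,2)

Answer: -------------
-------------
-------------
-------------
-------------
----X--------
----X--------
----X--------
----X--------
----X--------
----X--------
----XXXXXXXXX
-------------
-------------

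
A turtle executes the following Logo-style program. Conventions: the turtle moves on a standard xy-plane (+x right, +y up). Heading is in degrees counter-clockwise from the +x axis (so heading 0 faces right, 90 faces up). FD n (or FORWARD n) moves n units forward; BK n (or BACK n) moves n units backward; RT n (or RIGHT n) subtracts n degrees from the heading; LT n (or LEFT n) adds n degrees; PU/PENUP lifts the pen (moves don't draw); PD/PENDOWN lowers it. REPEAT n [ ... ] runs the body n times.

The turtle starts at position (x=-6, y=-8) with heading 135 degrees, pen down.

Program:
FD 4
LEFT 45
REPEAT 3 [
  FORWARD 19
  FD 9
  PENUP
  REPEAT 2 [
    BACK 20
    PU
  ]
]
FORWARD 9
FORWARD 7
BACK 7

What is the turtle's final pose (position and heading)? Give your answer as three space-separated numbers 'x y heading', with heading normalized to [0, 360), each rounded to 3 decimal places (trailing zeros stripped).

Answer: 18.172 -5.172 180

Derivation:
Executing turtle program step by step:
Start: pos=(-6,-8), heading=135, pen down
FD 4: (-6,-8) -> (-8.828,-5.172) [heading=135, draw]
LT 45: heading 135 -> 180
REPEAT 3 [
  -- iteration 1/3 --
  FD 19: (-8.828,-5.172) -> (-27.828,-5.172) [heading=180, draw]
  FD 9: (-27.828,-5.172) -> (-36.828,-5.172) [heading=180, draw]
  PU: pen up
  REPEAT 2 [
    -- iteration 1/2 --
    BK 20: (-36.828,-5.172) -> (-16.828,-5.172) [heading=180, move]
    PU: pen up
    -- iteration 2/2 --
    BK 20: (-16.828,-5.172) -> (3.172,-5.172) [heading=180, move]
    PU: pen up
  ]
  -- iteration 2/3 --
  FD 19: (3.172,-5.172) -> (-15.828,-5.172) [heading=180, move]
  FD 9: (-15.828,-5.172) -> (-24.828,-5.172) [heading=180, move]
  PU: pen up
  REPEAT 2 [
    -- iteration 1/2 --
    BK 20: (-24.828,-5.172) -> (-4.828,-5.172) [heading=180, move]
    PU: pen up
    -- iteration 2/2 --
    BK 20: (-4.828,-5.172) -> (15.172,-5.172) [heading=180, move]
    PU: pen up
  ]
  -- iteration 3/3 --
  FD 19: (15.172,-5.172) -> (-3.828,-5.172) [heading=180, move]
  FD 9: (-3.828,-5.172) -> (-12.828,-5.172) [heading=180, move]
  PU: pen up
  REPEAT 2 [
    -- iteration 1/2 --
    BK 20: (-12.828,-5.172) -> (7.172,-5.172) [heading=180, move]
    PU: pen up
    -- iteration 2/2 --
    BK 20: (7.172,-5.172) -> (27.172,-5.172) [heading=180, move]
    PU: pen up
  ]
]
FD 9: (27.172,-5.172) -> (18.172,-5.172) [heading=180, move]
FD 7: (18.172,-5.172) -> (11.172,-5.172) [heading=180, move]
BK 7: (11.172,-5.172) -> (18.172,-5.172) [heading=180, move]
Final: pos=(18.172,-5.172), heading=180, 3 segment(s) drawn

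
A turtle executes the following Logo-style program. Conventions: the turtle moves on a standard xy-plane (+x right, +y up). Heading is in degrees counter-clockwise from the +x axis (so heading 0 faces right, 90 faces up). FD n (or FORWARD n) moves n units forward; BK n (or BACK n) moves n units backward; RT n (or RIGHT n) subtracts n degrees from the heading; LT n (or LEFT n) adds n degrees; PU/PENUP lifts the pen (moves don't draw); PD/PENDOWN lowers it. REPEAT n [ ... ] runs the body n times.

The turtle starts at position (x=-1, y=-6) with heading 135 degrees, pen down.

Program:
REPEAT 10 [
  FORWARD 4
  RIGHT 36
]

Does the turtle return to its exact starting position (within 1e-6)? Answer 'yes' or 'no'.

Answer: yes

Derivation:
Executing turtle program step by step:
Start: pos=(-1,-6), heading=135, pen down
REPEAT 10 [
  -- iteration 1/10 --
  FD 4: (-1,-6) -> (-3.828,-3.172) [heading=135, draw]
  RT 36: heading 135 -> 99
  -- iteration 2/10 --
  FD 4: (-3.828,-3.172) -> (-4.454,0.779) [heading=99, draw]
  RT 36: heading 99 -> 63
  -- iteration 3/10 --
  FD 4: (-4.454,0.779) -> (-2.638,4.343) [heading=63, draw]
  RT 36: heading 63 -> 27
  -- iteration 4/10 --
  FD 4: (-2.638,4.343) -> (0.926,6.159) [heading=27, draw]
  RT 36: heading 27 -> 351
  -- iteration 5/10 --
  FD 4: (0.926,6.159) -> (4.877,5.533) [heading=351, draw]
  RT 36: heading 351 -> 315
  -- iteration 6/10 --
  FD 4: (4.877,5.533) -> (7.705,2.705) [heading=315, draw]
  RT 36: heading 315 -> 279
  -- iteration 7/10 --
  FD 4: (7.705,2.705) -> (8.331,-1.246) [heading=279, draw]
  RT 36: heading 279 -> 243
  -- iteration 8/10 --
  FD 4: (8.331,-1.246) -> (6.515,-4.81) [heading=243, draw]
  RT 36: heading 243 -> 207
  -- iteration 9/10 --
  FD 4: (6.515,-4.81) -> (2.951,-6.626) [heading=207, draw]
  RT 36: heading 207 -> 171
  -- iteration 10/10 --
  FD 4: (2.951,-6.626) -> (-1,-6) [heading=171, draw]
  RT 36: heading 171 -> 135
]
Final: pos=(-1,-6), heading=135, 10 segment(s) drawn

Start position: (-1, -6)
Final position: (-1, -6)
Distance = 0; < 1e-6 -> CLOSED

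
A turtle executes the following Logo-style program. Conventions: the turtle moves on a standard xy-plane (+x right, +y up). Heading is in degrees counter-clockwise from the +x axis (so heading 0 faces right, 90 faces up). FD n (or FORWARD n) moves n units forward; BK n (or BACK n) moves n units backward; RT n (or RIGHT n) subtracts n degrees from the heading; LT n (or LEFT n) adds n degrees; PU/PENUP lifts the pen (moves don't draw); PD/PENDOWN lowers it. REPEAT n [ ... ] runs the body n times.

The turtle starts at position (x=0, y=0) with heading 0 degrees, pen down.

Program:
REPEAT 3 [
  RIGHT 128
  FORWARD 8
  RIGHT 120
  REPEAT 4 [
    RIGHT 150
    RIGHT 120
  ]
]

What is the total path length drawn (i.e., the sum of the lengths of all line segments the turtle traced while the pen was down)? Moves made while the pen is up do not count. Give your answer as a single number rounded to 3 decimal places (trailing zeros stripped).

Answer: 24

Derivation:
Executing turtle program step by step:
Start: pos=(0,0), heading=0, pen down
REPEAT 3 [
  -- iteration 1/3 --
  RT 128: heading 0 -> 232
  FD 8: (0,0) -> (-4.925,-6.304) [heading=232, draw]
  RT 120: heading 232 -> 112
  REPEAT 4 [
    -- iteration 1/4 --
    RT 150: heading 112 -> 322
    RT 120: heading 322 -> 202
    -- iteration 2/4 --
    RT 150: heading 202 -> 52
    RT 120: heading 52 -> 292
    -- iteration 3/4 --
    RT 150: heading 292 -> 142
    RT 120: heading 142 -> 22
    -- iteration 4/4 --
    RT 150: heading 22 -> 232
    RT 120: heading 232 -> 112
  ]
  -- iteration 2/3 --
  RT 128: heading 112 -> 344
  FD 8: (-4.925,-6.304) -> (2.765,-8.509) [heading=344, draw]
  RT 120: heading 344 -> 224
  REPEAT 4 [
    -- iteration 1/4 --
    RT 150: heading 224 -> 74
    RT 120: heading 74 -> 314
    -- iteration 2/4 --
    RT 150: heading 314 -> 164
    RT 120: heading 164 -> 44
    -- iteration 3/4 --
    RT 150: heading 44 -> 254
    RT 120: heading 254 -> 134
    -- iteration 4/4 --
    RT 150: heading 134 -> 344
    RT 120: heading 344 -> 224
  ]
  -- iteration 3/3 --
  RT 128: heading 224 -> 96
  FD 8: (2.765,-8.509) -> (1.929,-0.553) [heading=96, draw]
  RT 120: heading 96 -> 336
  REPEAT 4 [
    -- iteration 1/4 --
    RT 150: heading 336 -> 186
    RT 120: heading 186 -> 66
    -- iteration 2/4 --
    RT 150: heading 66 -> 276
    RT 120: heading 276 -> 156
    -- iteration 3/4 --
    RT 150: heading 156 -> 6
    RT 120: heading 6 -> 246
    -- iteration 4/4 --
    RT 150: heading 246 -> 96
    RT 120: heading 96 -> 336
  ]
]
Final: pos=(1.929,-0.553), heading=336, 3 segment(s) drawn

Segment lengths:
  seg 1: (0,0) -> (-4.925,-6.304), length = 8
  seg 2: (-4.925,-6.304) -> (2.765,-8.509), length = 8
  seg 3: (2.765,-8.509) -> (1.929,-0.553), length = 8
Total = 24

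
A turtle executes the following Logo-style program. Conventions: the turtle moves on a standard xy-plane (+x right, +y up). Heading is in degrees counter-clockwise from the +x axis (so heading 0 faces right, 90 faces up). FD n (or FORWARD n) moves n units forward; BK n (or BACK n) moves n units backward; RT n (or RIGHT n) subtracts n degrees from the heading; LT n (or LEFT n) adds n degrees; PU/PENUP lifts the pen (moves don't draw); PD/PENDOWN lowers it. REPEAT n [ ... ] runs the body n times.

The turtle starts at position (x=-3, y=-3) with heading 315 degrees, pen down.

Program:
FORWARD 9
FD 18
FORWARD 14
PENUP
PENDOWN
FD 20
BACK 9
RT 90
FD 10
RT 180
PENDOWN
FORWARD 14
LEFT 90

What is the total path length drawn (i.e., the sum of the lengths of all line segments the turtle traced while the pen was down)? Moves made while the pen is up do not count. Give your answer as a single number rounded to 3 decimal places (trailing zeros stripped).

Executing turtle program step by step:
Start: pos=(-3,-3), heading=315, pen down
FD 9: (-3,-3) -> (3.364,-9.364) [heading=315, draw]
FD 18: (3.364,-9.364) -> (16.092,-22.092) [heading=315, draw]
FD 14: (16.092,-22.092) -> (25.991,-31.991) [heading=315, draw]
PU: pen up
PD: pen down
FD 20: (25.991,-31.991) -> (40.134,-46.134) [heading=315, draw]
BK 9: (40.134,-46.134) -> (33.77,-39.77) [heading=315, draw]
RT 90: heading 315 -> 225
FD 10: (33.77,-39.77) -> (26.698,-46.841) [heading=225, draw]
RT 180: heading 225 -> 45
PD: pen down
FD 14: (26.698,-46.841) -> (36.598,-36.941) [heading=45, draw]
LT 90: heading 45 -> 135
Final: pos=(36.598,-36.941), heading=135, 7 segment(s) drawn

Segment lengths:
  seg 1: (-3,-3) -> (3.364,-9.364), length = 9
  seg 2: (3.364,-9.364) -> (16.092,-22.092), length = 18
  seg 3: (16.092,-22.092) -> (25.991,-31.991), length = 14
  seg 4: (25.991,-31.991) -> (40.134,-46.134), length = 20
  seg 5: (40.134,-46.134) -> (33.77,-39.77), length = 9
  seg 6: (33.77,-39.77) -> (26.698,-46.841), length = 10
  seg 7: (26.698,-46.841) -> (36.598,-36.941), length = 14
Total = 94

Answer: 94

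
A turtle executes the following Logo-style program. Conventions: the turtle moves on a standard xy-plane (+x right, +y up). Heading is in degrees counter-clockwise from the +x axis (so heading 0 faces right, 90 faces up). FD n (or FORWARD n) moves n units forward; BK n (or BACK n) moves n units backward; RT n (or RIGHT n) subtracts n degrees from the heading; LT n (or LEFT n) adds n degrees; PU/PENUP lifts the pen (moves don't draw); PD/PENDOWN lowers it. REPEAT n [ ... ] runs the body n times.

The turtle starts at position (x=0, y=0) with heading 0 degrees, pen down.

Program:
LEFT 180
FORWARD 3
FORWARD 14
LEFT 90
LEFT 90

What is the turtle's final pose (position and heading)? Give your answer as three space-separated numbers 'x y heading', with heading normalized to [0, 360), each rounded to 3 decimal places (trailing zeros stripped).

Executing turtle program step by step:
Start: pos=(0,0), heading=0, pen down
LT 180: heading 0 -> 180
FD 3: (0,0) -> (-3,0) [heading=180, draw]
FD 14: (-3,0) -> (-17,0) [heading=180, draw]
LT 90: heading 180 -> 270
LT 90: heading 270 -> 0
Final: pos=(-17,0), heading=0, 2 segment(s) drawn

Answer: -17 0 0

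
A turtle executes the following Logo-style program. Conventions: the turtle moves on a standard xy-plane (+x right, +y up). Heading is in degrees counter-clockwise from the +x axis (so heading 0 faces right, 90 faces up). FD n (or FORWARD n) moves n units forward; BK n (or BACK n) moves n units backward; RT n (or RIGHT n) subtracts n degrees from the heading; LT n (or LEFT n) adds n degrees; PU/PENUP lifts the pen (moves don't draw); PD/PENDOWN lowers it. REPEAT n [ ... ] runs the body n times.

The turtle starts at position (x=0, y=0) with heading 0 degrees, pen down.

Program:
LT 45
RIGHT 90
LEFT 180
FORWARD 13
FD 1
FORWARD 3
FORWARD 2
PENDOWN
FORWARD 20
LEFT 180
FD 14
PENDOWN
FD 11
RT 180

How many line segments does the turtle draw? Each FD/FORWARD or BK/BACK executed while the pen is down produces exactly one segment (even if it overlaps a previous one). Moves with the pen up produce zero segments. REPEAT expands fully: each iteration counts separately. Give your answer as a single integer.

Executing turtle program step by step:
Start: pos=(0,0), heading=0, pen down
LT 45: heading 0 -> 45
RT 90: heading 45 -> 315
LT 180: heading 315 -> 135
FD 13: (0,0) -> (-9.192,9.192) [heading=135, draw]
FD 1: (-9.192,9.192) -> (-9.899,9.899) [heading=135, draw]
FD 3: (-9.899,9.899) -> (-12.021,12.021) [heading=135, draw]
FD 2: (-12.021,12.021) -> (-13.435,13.435) [heading=135, draw]
PD: pen down
FD 20: (-13.435,13.435) -> (-27.577,27.577) [heading=135, draw]
LT 180: heading 135 -> 315
FD 14: (-27.577,27.577) -> (-17.678,17.678) [heading=315, draw]
PD: pen down
FD 11: (-17.678,17.678) -> (-9.899,9.899) [heading=315, draw]
RT 180: heading 315 -> 135
Final: pos=(-9.899,9.899), heading=135, 7 segment(s) drawn
Segments drawn: 7

Answer: 7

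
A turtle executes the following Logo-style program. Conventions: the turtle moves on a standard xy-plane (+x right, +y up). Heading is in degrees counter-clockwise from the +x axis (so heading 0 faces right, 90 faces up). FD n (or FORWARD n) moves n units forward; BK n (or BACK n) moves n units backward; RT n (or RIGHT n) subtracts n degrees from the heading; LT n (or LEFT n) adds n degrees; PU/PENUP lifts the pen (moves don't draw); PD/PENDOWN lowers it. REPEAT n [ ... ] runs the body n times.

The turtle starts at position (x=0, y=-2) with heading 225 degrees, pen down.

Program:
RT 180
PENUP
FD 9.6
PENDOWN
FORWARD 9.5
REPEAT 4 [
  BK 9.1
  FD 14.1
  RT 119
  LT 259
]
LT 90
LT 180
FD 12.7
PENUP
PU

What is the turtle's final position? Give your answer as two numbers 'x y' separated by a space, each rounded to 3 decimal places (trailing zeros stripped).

Answer: 3.352 21.934

Derivation:
Executing turtle program step by step:
Start: pos=(0,-2), heading=225, pen down
RT 180: heading 225 -> 45
PU: pen up
FD 9.6: (0,-2) -> (6.788,4.788) [heading=45, move]
PD: pen down
FD 9.5: (6.788,4.788) -> (13.506,11.506) [heading=45, draw]
REPEAT 4 [
  -- iteration 1/4 --
  BK 9.1: (13.506,11.506) -> (7.071,5.071) [heading=45, draw]
  FD 14.1: (7.071,5.071) -> (17.041,15.041) [heading=45, draw]
  RT 119: heading 45 -> 286
  LT 259: heading 286 -> 185
  -- iteration 2/4 --
  BK 9.1: (17.041,15.041) -> (26.107,15.834) [heading=185, draw]
  FD 14.1: (26.107,15.834) -> (12.06,14.605) [heading=185, draw]
  RT 119: heading 185 -> 66
  LT 259: heading 66 -> 325
  -- iteration 3/4 --
  BK 9.1: (12.06,14.605) -> (4.606,19.825) [heading=325, draw]
  FD 14.1: (4.606,19.825) -> (16.156,11.738) [heading=325, draw]
  RT 119: heading 325 -> 206
  LT 259: heading 206 -> 105
  -- iteration 4/4 --
  BK 9.1: (16.156,11.738) -> (18.511,2.948) [heading=105, draw]
  FD 14.1: (18.511,2.948) -> (14.862,16.567) [heading=105, draw]
  RT 119: heading 105 -> 346
  LT 259: heading 346 -> 245
]
LT 90: heading 245 -> 335
LT 180: heading 335 -> 155
FD 12.7: (14.862,16.567) -> (3.352,21.934) [heading=155, draw]
PU: pen up
PU: pen up
Final: pos=(3.352,21.934), heading=155, 10 segment(s) drawn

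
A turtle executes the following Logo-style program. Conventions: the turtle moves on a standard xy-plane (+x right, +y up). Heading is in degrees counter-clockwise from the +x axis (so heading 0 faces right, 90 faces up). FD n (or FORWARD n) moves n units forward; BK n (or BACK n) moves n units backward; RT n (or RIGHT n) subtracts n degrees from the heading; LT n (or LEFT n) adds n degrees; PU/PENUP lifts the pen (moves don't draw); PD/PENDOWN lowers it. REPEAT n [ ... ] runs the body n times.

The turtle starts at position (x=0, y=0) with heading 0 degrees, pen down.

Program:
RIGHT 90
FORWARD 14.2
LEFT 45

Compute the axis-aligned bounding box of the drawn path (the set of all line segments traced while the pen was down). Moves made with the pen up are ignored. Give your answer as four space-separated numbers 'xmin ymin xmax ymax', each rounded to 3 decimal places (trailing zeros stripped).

Executing turtle program step by step:
Start: pos=(0,0), heading=0, pen down
RT 90: heading 0 -> 270
FD 14.2: (0,0) -> (0,-14.2) [heading=270, draw]
LT 45: heading 270 -> 315
Final: pos=(0,-14.2), heading=315, 1 segment(s) drawn

Segment endpoints: x in {0, 0}, y in {-14.2, 0}
xmin=0, ymin=-14.2, xmax=0, ymax=0

Answer: 0 -14.2 0 0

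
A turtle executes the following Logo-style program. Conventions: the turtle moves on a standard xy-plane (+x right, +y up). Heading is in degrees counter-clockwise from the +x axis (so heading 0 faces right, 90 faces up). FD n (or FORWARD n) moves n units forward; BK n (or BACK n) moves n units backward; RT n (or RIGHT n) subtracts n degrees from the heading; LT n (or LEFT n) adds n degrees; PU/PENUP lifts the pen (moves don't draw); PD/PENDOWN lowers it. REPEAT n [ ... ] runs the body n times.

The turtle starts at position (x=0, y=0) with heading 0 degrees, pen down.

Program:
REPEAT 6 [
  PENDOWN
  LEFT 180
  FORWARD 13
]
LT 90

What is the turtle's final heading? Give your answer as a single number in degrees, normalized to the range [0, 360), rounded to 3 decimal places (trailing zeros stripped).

Executing turtle program step by step:
Start: pos=(0,0), heading=0, pen down
REPEAT 6 [
  -- iteration 1/6 --
  PD: pen down
  LT 180: heading 0 -> 180
  FD 13: (0,0) -> (-13,0) [heading=180, draw]
  -- iteration 2/6 --
  PD: pen down
  LT 180: heading 180 -> 0
  FD 13: (-13,0) -> (0,0) [heading=0, draw]
  -- iteration 3/6 --
  PD: pen down
  LT 180: heading 0 -> 180
  FD 13: (0,0) -> (-13,0) [heading=180, draw]
  -- iteration 4/6 --
  PD: pen down
  LT 180: heading 180 -> 0
  FD 13: (-13,0) -> (0,0) [heading=0, draw]
  -- iteration 5/6 --
  PD: pen down
  LT 180: heading 0 -> 180
  FD 13: (0,0) -> (-13,0) [heading=180, draw]
  -- iteration 6/6 --
  PD: pen down
  LT 180: heading 180 -> 0
  FD 13: (-13,0) -> (0,0) [heading=0, draw]
]
LT 90: heading 0 -> 90
Final: pos=(0,0), heading=90, 6 segment(s) drawn

Answer: 90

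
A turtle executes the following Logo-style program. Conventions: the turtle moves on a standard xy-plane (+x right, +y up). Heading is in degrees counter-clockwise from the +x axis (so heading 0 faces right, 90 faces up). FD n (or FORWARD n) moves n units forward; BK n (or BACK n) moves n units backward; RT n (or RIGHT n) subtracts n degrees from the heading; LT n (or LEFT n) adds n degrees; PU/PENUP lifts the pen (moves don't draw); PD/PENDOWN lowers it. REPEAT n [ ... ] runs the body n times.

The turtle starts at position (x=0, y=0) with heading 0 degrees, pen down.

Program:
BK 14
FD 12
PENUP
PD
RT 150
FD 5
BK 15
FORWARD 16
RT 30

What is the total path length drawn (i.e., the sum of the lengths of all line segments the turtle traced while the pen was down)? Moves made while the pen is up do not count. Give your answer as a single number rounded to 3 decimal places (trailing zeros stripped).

Answer: 62

Derivation:
Executing turtle program step by step:
Start: pos=(0,0), heading=0, pen down
BK 14: (0,0) -> (-14,0) [heading=0, draw]
FD 12: (-14,0) -> (-2,0) [heading=0, draw]
PU: pen up
PD: pen down
RT 150: heading 0 -> 210
FD 5: (-2,0) -> (-6.33,-2.5) [heading=210, draw]
BK 15: (-6.33,-2.5) -> (6.66,5) [heading=210, draw]
FD 16: (6.66,5) -> (-7.196,-3) [heading=210, draw]
RT 30: heading 210 -> 180
Final: pos=(-7.196,-3), heading=180, 5 segment(s) drawn

Segment lengths:
  seg 1: (0,0) -> (-14,0), length = 14
  seg 2: (-14,0) -> (-2,0), length = 12
  seg 3: (-2,0) -> (-6.33,-2.5), length = 5
  seg 4: (-6.33,-2.5) -> (6.66,5), length = 15
  seg 5: (6.66,5) -> (-7.196,-3), length = 16
Total = 62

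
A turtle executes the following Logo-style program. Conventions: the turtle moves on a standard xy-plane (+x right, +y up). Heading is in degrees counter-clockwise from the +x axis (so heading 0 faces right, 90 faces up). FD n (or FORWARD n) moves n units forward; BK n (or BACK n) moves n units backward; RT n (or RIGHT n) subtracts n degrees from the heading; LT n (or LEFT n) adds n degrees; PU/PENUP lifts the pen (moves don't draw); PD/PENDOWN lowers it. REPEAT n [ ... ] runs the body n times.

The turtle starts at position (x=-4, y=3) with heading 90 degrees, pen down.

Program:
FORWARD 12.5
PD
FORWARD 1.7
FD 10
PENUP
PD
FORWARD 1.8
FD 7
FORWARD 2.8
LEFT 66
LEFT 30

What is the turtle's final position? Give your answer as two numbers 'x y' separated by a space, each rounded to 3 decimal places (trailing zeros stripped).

Answer: -4 38.8

Derivation:
Executing turtle program step by step:
Start: pos=(-4,3), heading=90, pen down
FD 12.5: (-4,3) -> (-4,15.5) [heading=90, draw]
PD: pen down
FD 1.7: (-4,15.5) -> (-4,17.2) [heading=90, draw]
FD 10: (-4,17.2) -> (-4,27.2) [heading=90, draw]
PU: pen up
PD: pen down
FD 1.8: (-4,27.2) -> (-4,29) [heading=90, draw]
FD 7: (-4,29) -> (-4,36) [heading=90, draw]
FD 2.8: (-4,36) -> (-4,38.8) [heading=90, draw]
LT 66: heading 90 -> 156
LT 30: heading 156 -> 186
Final: pos=(-4,38.8), heading=186, 6 segment(s) drawn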